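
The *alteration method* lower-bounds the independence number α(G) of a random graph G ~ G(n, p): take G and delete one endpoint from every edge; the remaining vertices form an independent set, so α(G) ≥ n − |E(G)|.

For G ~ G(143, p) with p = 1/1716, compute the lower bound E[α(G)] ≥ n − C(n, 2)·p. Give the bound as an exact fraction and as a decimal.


E[|E(G)|] = C(143, 2)·p = 10153 · (1/1716) = 71/12.
E[α(G)] ≥ n − E[|E(G)|] = 143 − 71/12 = 1645/12.
Numerically: ≈ 137.083333.
(This is only a lower bound; the true E[α(G)] may be larger.)

E[α(G)] ≥ 1645/12 ≈ 137.083333.


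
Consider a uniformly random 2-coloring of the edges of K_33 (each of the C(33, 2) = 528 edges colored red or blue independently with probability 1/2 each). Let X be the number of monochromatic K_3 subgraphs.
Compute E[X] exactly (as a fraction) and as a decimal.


Let X = Σ_S X_S over the C(33, 3) = 5456 subsets S of size 3, where X_S = 1 if the K_3 on S is monochromatic.
For a fixed S, the K_3 on S has C(3, 2) = 3 edges. P[all 3 edges red] = (1/2)^3, and likewise for blue, so P[monochromatic] = 2·(1/2)^3 = 2^{1 − 3} = 1/4.
By linearity: E[X] = C(33, 3) · 2^{1 − 3} = 5456 · 1/4 = 1364.
Numerically: E[X] ≈ 1364.000.

E[X] = C(33,3)·2^(1−C(3,2)) = 1364 ≈ 1364.000.


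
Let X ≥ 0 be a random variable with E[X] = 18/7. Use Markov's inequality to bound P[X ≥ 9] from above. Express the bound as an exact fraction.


μ = E[X] = 18/7, a = 9.
Markov: P[X ≥ 9] ≤ μ/a = (18/7)/9 = 2/7.
Numerically: ≈ 0.286.
(Since a = 9 > μ = 2.571, the bound 2/7 is < 1 and informative.)

P[X ≥ 9] ≤ 2/7 ≈ 0.286.


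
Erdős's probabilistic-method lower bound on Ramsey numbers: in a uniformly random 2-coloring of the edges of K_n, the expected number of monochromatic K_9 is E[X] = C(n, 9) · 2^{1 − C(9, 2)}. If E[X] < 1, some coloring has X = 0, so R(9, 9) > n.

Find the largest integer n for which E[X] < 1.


We need C(n, 9) · 2^{1 − 36} < 1, i.e. C(n, 9) < 2^{36 − 1} = 34359738368.
Check values of n near the boundary:
  n = 63: C(63, 9) = 23667689815; 23667689815 < 34359738368? YES
  n = 64: C(64, 9) = 27540584512; 27540584512 < 34359738368? YES
  n = 65: C(65, 9) = 31966749880; 31966749880 < 34359738368? YES
  n = 66: C(66, 9) = 37014131440; 37014131440 < 34359738368? NO
  n = 67: C(67, 9) = 42757703560; 42757703560 < 34359738368? NO
The largest n with C(n, 9) < 34359738368 is n = 65 (where E[X] = 3995843735/4294967296 ≈ 0.93035). Hence R(9, 9) > 65, i.e. R(9, 9) ≥ 66.

Largest n = 65; hence R(9, 9) > 65.


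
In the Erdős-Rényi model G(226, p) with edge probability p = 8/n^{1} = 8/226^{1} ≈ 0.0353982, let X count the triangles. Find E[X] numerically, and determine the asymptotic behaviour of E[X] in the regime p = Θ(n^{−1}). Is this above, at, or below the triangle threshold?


Number of potential triangles: C(226, 3) = 1898400.
Each occurs with probability p³ ≈ (0.0353982)³ ≈ 4.43552104e-05.
By linearity: E[X] = C(226, 3)·p³ ≈ 1898400 · 4.43552104e-05 ≈ 84.203931.
Here α = 1, so p = 8/n is exactly at the triangle threshold p ~ 1/n. Asymptotically E[X] → c³/6 = 8³/6 = 256/3 ≈ 85.333333, a bounded constant. In this regime the triangle count is asymptotically Poisson(c³/6).

E[X] ≈ 84.203931; in regime p = Θ(1/n^{1}) E[X] stays bounded (at the triangle threshold p ~ 1/n).


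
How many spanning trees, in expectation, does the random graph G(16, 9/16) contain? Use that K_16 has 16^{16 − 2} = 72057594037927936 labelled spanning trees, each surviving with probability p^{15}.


K_16 has 16^{16 − 2} = 72057594037927936 labelled spanning trees.
For each such spanning tree H, let X_H = 1 if all 15 edges of H are present in G. Then P[X_H = 1] = p^{15} = (9/16)^{15} = 205891132094649/1152921504606846976.
By linearity of expectation: E[X] = Σ_H E[X_H] = 72057594037927936 · p^{15} = 72057594037927936 · 205891132094649/1152921504606846976 = 205891132094649/16.
Numerically: E[X] ≈ 1.29e+13.

E[X] = 72057594037927936 · (9/16)^{15} = 205891132094649/16 ≈ 1.29e+13.


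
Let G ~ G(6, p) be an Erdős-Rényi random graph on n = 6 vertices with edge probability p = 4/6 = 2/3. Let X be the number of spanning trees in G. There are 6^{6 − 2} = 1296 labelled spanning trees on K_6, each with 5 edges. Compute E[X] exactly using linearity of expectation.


K_6 has 6^{6 − 2} = 1296 labelled spanning trees.
For each such spanning tree H, let X_H = 1 if all 5 edges of H are present in G. Then P[X_H = 1] = p^{5} = (2/3)^{5} = 32/243.
Summing the indicators: E[X] = Σ_H E[X_H] = 1296 · p^{5} = 1296 · 32/243 = 512/3.
Numerically: E[X] ≈ 170.7.

E[X] = 1296 · (2/3)^{5} = 512/3 ≈ 170.7.


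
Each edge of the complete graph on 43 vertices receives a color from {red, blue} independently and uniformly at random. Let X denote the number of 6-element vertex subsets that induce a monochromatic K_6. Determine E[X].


Let X = Σ_S X_S over the C(43, 6) = 6096454 subsets S of size 6, where X_S = 1 if the K_6 on S is monochromatic.
For a fixed S, the K_6 on S has C(6, 2) = 15 edges. P[all 15 edges red] = (1/2)^15, and likewise for blue, so P[monochromatic] = 2·(1/2)^15 = 2^{1 − 15} = 1/16384.
By linearity: E[X] = C(43, 6) · 2^{1 − 15} = 6096454 · 1/16384 = 3048227/8192.
Numerically: E[X] ≈ 372.09802.

E[X] = C(43,6)·2^(1−C(6,2)) = 3048227/8192 ≈ 372.09802.


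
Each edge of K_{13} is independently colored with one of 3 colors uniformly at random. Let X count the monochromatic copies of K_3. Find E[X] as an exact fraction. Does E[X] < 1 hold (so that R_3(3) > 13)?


E[X] = C(13, 3) · 3^{1 − 3} = 286 · 3^{−2} = 286/9.
As a reduced fraction: E[X] = 286/9 ≈ 31.777778.
Is E[X] < 1? NO.
Since E[X] ≥ 1, the first-moment bound is inconclusive at n = 13; it does NOT by itself certify R_3(3) > 13.

E[X] = 286/9 ≈ 31.777778; E[X] ≥ 1; first-moment method inconclusive here.


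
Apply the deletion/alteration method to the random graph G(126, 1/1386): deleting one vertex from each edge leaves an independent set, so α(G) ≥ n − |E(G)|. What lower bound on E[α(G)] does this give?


E[|E(G)|] = C(126, 2)·p = 7875 · (1/1386) = 125/22.
E[α(G)] ≥ n − E[|E(G)|] = 126 − 125/22 = 2647/22.
Numerically: ≈ 120.31818.
(This is only a lower bound; the true E[α(G)] may be larger.)

E[α(G)] ≥ 2647/22 ≈ 120.31818.


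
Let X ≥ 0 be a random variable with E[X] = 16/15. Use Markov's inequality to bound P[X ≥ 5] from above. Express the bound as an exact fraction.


μ = E[X] = 16/15, a = 5.
Markov: P[X ≥ 5] ≤ μ/a = (16/15)/5 = 16/75.
Numerically: ≈ 0.21333.
(Since a = 5 > μ = 1.06667, the bound 16/75 is < 1 and informative.)

P[X ≥ 5] ≤ 16/75 ≈ 0.21333.


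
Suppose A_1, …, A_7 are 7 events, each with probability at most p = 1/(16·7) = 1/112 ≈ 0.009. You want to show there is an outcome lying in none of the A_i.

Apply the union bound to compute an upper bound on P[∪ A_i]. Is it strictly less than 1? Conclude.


Union bound: P[∪_{i=1}^{7} A_i] ≤ Σ_i P[A_i] ≤ 7·p = 7·(1/112) = 1/16.
Numerically: 1/16 ≈ 0.062.
Is 1/16 < 1? YES.
Since P[∪ A_i] ≤ 1/16 < 1, the complement has P[∩ A_i^c] ≥ 1 − 1/16 = 15/16 > 0, so some outcome avoids every A_i.

7·p = 1/16 ≈ 0.062; existence CERTIFIED by the union bound.


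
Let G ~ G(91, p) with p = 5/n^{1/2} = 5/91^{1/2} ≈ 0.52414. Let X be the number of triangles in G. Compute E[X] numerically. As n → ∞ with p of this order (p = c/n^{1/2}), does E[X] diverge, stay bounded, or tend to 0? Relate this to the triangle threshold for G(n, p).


Number of potential triangles: C(91, 3) = 121485.
Each occurs with probability p³ ≈ (0.52414)³ ≈ 1.4399517e-01.
By linearity: E[X] = C(91, 3)·p³ ≈ 121485 · 1.4399517e-01 ≈ 17493.25321.
Since α = 1/2 < 1, p = c/n^{1/2} ≫ 1/n is above the triangle threshold p ~ 1/n. Asymptotically E[X] ~ (c³/6)·n^{3(1−α)} = (5³/6)·n^{1.5} → ∞; triangles are abundant w.h.p.

E[X] ≈ 17493.25321; in regime p = Θ(1/n^{1/2}) E[X] diverges (above the triangle threshold p ~ 1/n).


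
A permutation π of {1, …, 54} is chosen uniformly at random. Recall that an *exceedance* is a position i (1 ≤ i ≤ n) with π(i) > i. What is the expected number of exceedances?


Write X = Σ_{i=1}^{54} X_i, where X_i = 1_{π(i) > i}.
For each fixed i, π(i) is uniform over {1, …, 54} (marginal of a uniform permutation), so P[π(i) > i] = (n − i)/n. Summing: Σ_{i=1}^{54} (n − i)/n = (0 + 1 + … + 53)/54 = 54(54 − 1)/(2·54) = (54 − 1)/2.
Hence E[X] = Σ_{i=1}^{54} (54 − i)/54 = 53/2 ≈ 26.5000.

E[X] = 53/2 = 26.5000.


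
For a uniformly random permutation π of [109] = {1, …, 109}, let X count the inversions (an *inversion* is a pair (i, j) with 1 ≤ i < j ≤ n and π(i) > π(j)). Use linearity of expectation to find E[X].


Write X = Σ X_I over the C(109, 2) = 5886 pairs i < j, with X_I the indicator of one inversion.
There are 5886 indicators.
For each fixed pair i < j, the values π(i) and π(j) are two distinct elements of {1, …, 109} in uniformly random order; by symmetry P[π(i) > π(j)] = 1/2.
By linearity: E[X] = 5886 · (1/2) = C(109, 2) · (1/2) = 5886/2 = 2943 ≈ 2943.0000.

E[X] = 2943 = 2943.0000.


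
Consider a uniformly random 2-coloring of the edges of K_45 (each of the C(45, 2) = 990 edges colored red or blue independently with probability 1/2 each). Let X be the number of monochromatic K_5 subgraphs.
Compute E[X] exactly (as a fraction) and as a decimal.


Let X = Σ_S X_S over the C(45, 5) = 1221759 subsets S of size 5, where X_S = 1 if the K_5 on S is monochromatic.
For a fixed S, the K_5 on S has C(5, 2) = 10 edges. P[all 10 edges red] = (1/2)^10, and likewise for blue, so P[monochromatic] = 2·(1/2)^10 = 2^{1 − 10} = 1/512.
By linearity: E[X] = C(45, 5) · 2^{1 − 10} = 1221759 · 1/512 = 1221759/512.
Numerically: E[X] ≈ 2386.2480.

E[X] = C(45,5)·2^(1−C(5,2)) = 1221759/512 ≈ 2386.2480.


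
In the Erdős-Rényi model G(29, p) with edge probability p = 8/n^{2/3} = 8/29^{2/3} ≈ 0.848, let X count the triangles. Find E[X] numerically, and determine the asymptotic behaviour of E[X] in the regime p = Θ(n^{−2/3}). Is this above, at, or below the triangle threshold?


Number of potential triangles: C(29, 3) = 3654.
Each occurs with probability p³ ≈ (0.848)³ ≈ 6.08799e-01.
By linearity: E[X] = C(29, 3)·p³ ≈ 3654 · 6.08799e-01 ≈ 2224.552.
Since α = 2/3 < 1, p = c/n^{2/3} ≫ 1/n is above the triangle threshold p ~ 1/n. Asymptotically E[X] ~ (c³/6)·n^{3(1−α)} = (8³/6)·n^{1} → ∞; triangles are abundant w.h.p.

E[X] ≈ 2224.552; in regime p = Θ(1/n^{2/3}) E[X] diverges (above the triangle threshold p ~ 1/n).


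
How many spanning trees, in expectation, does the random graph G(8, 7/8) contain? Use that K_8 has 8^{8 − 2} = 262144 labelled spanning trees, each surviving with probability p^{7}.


K_8 has 8^{8 − 2} = 262144 labelled spanning trees.
For each such spanning tree H, let X_H = 1 if all 7 edges of H are present in G. Then P[X_H = 1] = p^{7} = (7/8)^{7} = 823543/2097152.
By linearity of expectation: E[X] = Σ_H E[X_H] = 262144 · p^{7} = 262144 · 823543/2097152 = 823543/8.
Numerically: E[X] ≈ 1.0294e+05.

E[X] = 262144 · (7/8)^{7} = 823543/8 ≈ 1.0294e+05.


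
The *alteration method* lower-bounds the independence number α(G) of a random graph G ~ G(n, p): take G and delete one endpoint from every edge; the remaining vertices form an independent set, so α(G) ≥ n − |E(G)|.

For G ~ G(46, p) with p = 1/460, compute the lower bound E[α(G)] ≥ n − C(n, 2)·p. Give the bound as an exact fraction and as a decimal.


E[|E(G)|] = C(46, 2)·p = 1035 · (1/460) = 9/4.
E[α(G)] ≥ n − E[|E(G)|] = 46 − 9/4 = 175/4.
Numerically: ≈ 43.750.
(This is only a lower bound; the true E[α(G)] may be larger.)

E[α(G)] ≥ 175/4 ≈ 43.750.


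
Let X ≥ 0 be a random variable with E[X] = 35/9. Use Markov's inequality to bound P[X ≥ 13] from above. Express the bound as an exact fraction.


μ = E[X] = 35/9, a = 13.
Markov: P[X ≥ 13] ≤ μ/a = (35/9)/13 = 35/117.
Numerically: ≈ 0.299145.
(Since a = 13 > μ = 3.888889, the bound 35/117 is < 1 and informative.)

P[X ≥ 13] ≤ 35/117 ≈ 0.299145.


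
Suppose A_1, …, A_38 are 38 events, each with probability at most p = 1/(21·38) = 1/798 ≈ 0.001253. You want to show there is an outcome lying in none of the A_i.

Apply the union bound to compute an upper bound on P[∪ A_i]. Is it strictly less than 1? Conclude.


Union bound: P[∪_{i=1}^{38} A_i] ≤ Σ_i P[A_i] ≤ 38·p = 38·(1/798) = 1/21.
Numerically: 1/21 ≈ 0.047619.
Is 1/21 < 1? YES.
Since P[∪ A_i] ≤ 1/21 < 1, the complement has P[∩ A_i^c] ≥ 1 − 1/21 = 20/21 > 0, so some outcome avoids every A_i.

38·p = 1/21 ≈ 0.047619; existence CERTIFIED by the union bound.


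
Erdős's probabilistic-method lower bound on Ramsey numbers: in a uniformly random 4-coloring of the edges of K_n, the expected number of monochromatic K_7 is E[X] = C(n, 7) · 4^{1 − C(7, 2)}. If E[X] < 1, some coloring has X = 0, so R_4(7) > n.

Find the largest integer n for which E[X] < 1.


We need C(n, 7) · 4^{1 − 21} < 1, i.e. C(n, 7) < 4^{21 − 1} = 1099511627776.
Check values of n near the boundary:
  n = 177: C(177, 7) = 957664425960; 957664425960 < 1099511627776? YES
  n = 178: C(178, 7) = 996867063280; 996867063280 < 1099511627776? YES
  n = 179: C(179, 7) = 1037437234460; 1037437234460 < 1099511627776? YES
  n = 180: C(180, 7) = 1079414463600; 1079414463600 < 1099511627776? YES
  n = 181: C(181, 7) = 1122839183400; 1122839183400 < 1099511627776? NO
The largest n with C(n, 7) < 1099511627776 is n = 180 (where E[X] = 67463403975/68719476736 ≈ 0.982). Hence R_4(7) > 180, i.e. R_4(7) ≥ 181.

Largest n = 180; hence R_4(7) > 180.


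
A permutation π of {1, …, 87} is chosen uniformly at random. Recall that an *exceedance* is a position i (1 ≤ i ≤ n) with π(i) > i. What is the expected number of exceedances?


Write X = Σ_{i=1}^{87} X_i, where X_i = 1_{π(i) > i}.
For each fixed i, π(i) is uniform over {1, …, 87} (marginal of a uniform permutation), so P[π(i) > i] = (n − i)/n. Summing: Σ_{i=1}^{87} (n − i)/n = (0 + 1 + … + 86)/87 = 87(87 − 1)/(2·87) = (87 − 1)/2.
Hence E[X] = Σ_{i=1}^{87} (87 − i)/87 = 43 ≈ 43.000.

E[X] = 43 = 43.000.


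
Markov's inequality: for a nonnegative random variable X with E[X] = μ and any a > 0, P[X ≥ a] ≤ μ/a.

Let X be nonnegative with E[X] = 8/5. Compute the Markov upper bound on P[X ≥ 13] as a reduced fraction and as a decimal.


μ = E[X] = 8/5, a = 13.
Markov: P[X ≥ 13] ≤ μ/a = (8/5)/13 = 8/65.
Numerically: ≈ 0.123.
(Since a = 13 > μ = 1.600, the bound 8/65 is < 1 and informative.)

P[X ≥ 13] ≤ 8/65 ≈ 0.123.


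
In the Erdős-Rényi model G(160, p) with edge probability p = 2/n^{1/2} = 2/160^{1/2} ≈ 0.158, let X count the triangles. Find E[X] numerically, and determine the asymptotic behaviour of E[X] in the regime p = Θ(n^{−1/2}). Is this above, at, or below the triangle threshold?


Number of potential triangles: C(160, 3) = 669920.
Each occurs with probability p³ ≈ (0.158)³ ≈ 3.95285e-03.
By linearity: E[X] = C(160, 3)·p³ ≈ 669920 · 3.95285e-03 ≈ 2648.091.
Since α = 1/2 < 1, p = c/n^{1/2} ≫ 1/n is above the triangle threshold p ~ 1/n. Asymptotically E[X] ~ (c³/6)·n^{3(1−α)} = (2³/6)·n^{1.5} → ∞; triangles are abundant w.h.p.

E[X] ≈ 2648.091; in regime p = Θ(1/n^{1/2}) E[X] diverges (above the triangle threshold p ~ 1/n).


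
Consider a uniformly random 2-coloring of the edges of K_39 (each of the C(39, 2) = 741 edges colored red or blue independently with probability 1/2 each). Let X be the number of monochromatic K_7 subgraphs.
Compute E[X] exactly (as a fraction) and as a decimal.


Let X = Σ_S X_S over the C(39, 7) = 15380937 subsets S of size 7, where X_S = 1 if the K_7 on S is monochromatic.
For a fixed S, the K_7 on S has C(7, 2) = 21 edges. P[all 21 edges red] = (1/2)^21, and likewise for blue, so P[monochromatic] = 2·(1/2)^21 = 2^{1 − 21} = 1/1048576.
By linearity of expectation: E[X] = C(39, 7) · 2^{1 − 21} = 15380937 · 1/1048576 = 15380937/1048576.
Numerically: E[X] ≈ 14.668.

E[X] = C(39,7)·2^(1−C(7,2)) = 15380937/1048576 ≈ 14.668.


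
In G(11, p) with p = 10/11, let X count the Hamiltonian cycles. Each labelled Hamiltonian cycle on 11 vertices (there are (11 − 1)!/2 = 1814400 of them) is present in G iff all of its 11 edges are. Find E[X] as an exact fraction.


K_11 has (11 − 1)!/2 = 1814400 labelled Hamiltonian cycles.
For each such Hamiltonian cycle H, let X_H = 1 if all 11 edges of H are present in G. Then P[X_H = 1] = p^{11} = (10/11)^{11} = 100000000000/285311670611.
Summing the indicators: E[X] = Σ_H E[X_H] = 1814400 · p^{11} = 1814400 · 100000000000/285311670611 = 181440000000000000/285311670611.
Numerically: E[X] ≈ 6.36e+05.

E[X] = 1814400 · (10/11)^{11} = 181440000000000000/285311670611 ≈ 6.36e+05.


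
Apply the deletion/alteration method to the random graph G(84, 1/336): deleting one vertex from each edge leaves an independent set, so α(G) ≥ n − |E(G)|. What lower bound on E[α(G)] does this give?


E[|E(G)|] = C(84, 2)·p = 3486 · (1/336) = 83/8.
E[α(G)] ≥ n − E[|E(G)|] = 84 − 83/8 = 589/8.
Numerically: ≈ 73.62500.
(This is only a lower bound; the true E[α(G)] may be larger.)

E[α(G)] ≥ 589/8 ≈ 73.62500.


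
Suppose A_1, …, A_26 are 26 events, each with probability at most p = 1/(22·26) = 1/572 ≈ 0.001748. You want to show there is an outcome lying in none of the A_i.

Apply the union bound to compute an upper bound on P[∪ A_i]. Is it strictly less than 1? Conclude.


Union bound: P[∪_{i=1}^{26} A_i] ≤ Σ_i P[A_i] ≤ 26·p = 26·(1/572) = 1/22.
Numerically: 1/22 ≈ 0.045455.
Is 1/22 < 1? YES.
Since P[∪ A_i] ≤ 1/22 < 1, the complement has P[∩ A_i^c] ≥ 1 − 1/22 = 21/22 > 0, so some outcome avoids every A_i.

26·p = 1/22 ≈ 0.045455; existence CERTIFIED by the union bound.


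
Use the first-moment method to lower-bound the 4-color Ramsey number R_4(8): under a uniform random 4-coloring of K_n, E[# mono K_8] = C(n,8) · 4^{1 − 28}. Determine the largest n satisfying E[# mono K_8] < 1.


We need C(n, 8) · 4^{1 − 28} < 1, i.e. C(n, 8) < 4^{28 − 1} = 18014398509481984.
Check values of n near the boundary:
  n = 406: C(406, 8) = 17082453897995850; 17082453897995850 < 18014398509481984? YES
  n = 407: C(407, 8) = 17424959239309050; 17424959239309050 < 18014398509481984? YES
  n = 408: C(408, 8) = 17773458424095231; 17773458424095231 < 18014398509481984? YES
  n = 409: C(409, 8) = 18128041135797879; 18128041135797879 < 18014398509481984? NO
  n = 410: C(410, 8) = 18488798173326195; 18488798173326195 < 18014398509481984? NO
  n = 411: C(411, 8) = 18855821462126715; 18855821462126715 < 18014398509481984? NO
The largest n with C(n, 8) < 18014398509481984 is n = 408 (where E[X] = 17773458424095231/18014398509481984 ≈ 0.98663). Hence R_4(8) > 408, i.e. R_4(8) ≥ 409.

Largest n = 408; hence R_4(8) > 408.


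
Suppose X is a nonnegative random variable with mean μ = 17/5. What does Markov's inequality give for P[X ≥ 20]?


μ = E[X] = 17/5, a = 20.
Markov: P[X ≥ 20] ≤ μ/a = (17/5)/20 = 17/100.
Numerically: ≈ 0.170000.
(Since a = 20 > μ = 3.400000, the bound 17/100 is < 1 and informative.)

P[X ≥ 20] ≤ 17/100 ≈ 0.170000.


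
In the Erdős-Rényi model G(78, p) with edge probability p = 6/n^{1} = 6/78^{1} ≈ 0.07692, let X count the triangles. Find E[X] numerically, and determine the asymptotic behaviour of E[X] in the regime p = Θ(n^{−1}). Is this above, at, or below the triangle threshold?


Number of potential triangles: C(78, 3) = 76076.
Each occurs with probability p³ ≈ (0.07692)³ ≈ 4.551661e-04.
By linearity: E[X] = C(78, 3)·p³ ≈ 76076 · 4.551661e-04 ≈ 34.6272.
Here α = 1, so p = 6/n is exactly at the triangle threshold p ~ 1/n. Asymptotically E[X] → c³/6 = 6³/6 = 36 ≈ 36.0000, a bounded constant. In this regime the triangle count is asymptotically Poisson(c³/6).

E[X] ≈ 34.6272; in regime p = Θ(1/n^{1}) E[X] stays bounded (at the triangle threshold p ~ 1/n).


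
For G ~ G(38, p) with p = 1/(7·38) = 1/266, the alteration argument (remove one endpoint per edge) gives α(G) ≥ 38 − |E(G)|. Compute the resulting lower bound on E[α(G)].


E[|E(G)|] = C(38, 2)·p = 703 · (1/266) = 37/14.
E[α(G)] ≥ n − E[|E(G)|] = 38 − 37/14 = 495/14.
Numerically: ≈ 35.357143.
(This is only a lower bound; the true E[α(G)] may be larger.)

E[α(G)] ≥ 495/14 ≈ 35.357143.


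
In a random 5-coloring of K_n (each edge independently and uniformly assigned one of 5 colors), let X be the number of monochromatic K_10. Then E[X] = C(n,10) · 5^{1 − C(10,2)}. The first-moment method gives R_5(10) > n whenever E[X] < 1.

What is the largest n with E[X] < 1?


We need C(n, 10) · 5^{1 − 45} < 1, i.e. C(n, 10) < 5^{45 − 1} = 5684341886080801486968994140625.
Check values of n near the boundary:
  n = 5386: C(5386, 10) = 5613966214234562222231428510561; 5613966214234562222231428510561 < 5684341886080801486968994140625? YES
  n = 5387: C(5387, 10) = 5624406917627224603154306376491; 5624406917627224603154306376491 < 5684341886080801486968994140625? YES
  n = 5388: C(5388, 10) = 5634865093375880654852250419586; 5634865093375880654852250419586 < 5684341886080801486968994140625? YES
  n = 5389: C(5389, 10) = 5645340767466558997768874792926; 5645340767466558997768874792926 < 5684341886080801486968994140625? YES
  n = 5390: C(5390, 10) = 5655833965919099070255434039753; 5655833965919099070255434039753 < 5684341886080801486968994140625? YES
  n = 5391: C(5391, 10) = 5666344714787188828795213697883; 5666344714787188828795213697883 < 5684341886080801486968994140625? YES
  n = 5392: C(5392, 10) = 5676873040158402483252283957448; 5676873040158402483252283957448 < 5684341886080801486968994140625? YES
  n = 5393: C(5393, 10) = 5687418968154238267170642278008; 5687418968154238267170642278008 < 5684341886080801486968994140625? NO
The largest n with C(n, 10) < 5684341886080801486968994140625 is n = 5392 (where E[X] = 5676873040158402483252283957448/5684341886080801486968994140625 ≈ 0.998686). Hence R_5(10) > 5392, i.e. R_5(10) ≥ 5393.

Largest n = 5392; hence R_5(10) > 5392.


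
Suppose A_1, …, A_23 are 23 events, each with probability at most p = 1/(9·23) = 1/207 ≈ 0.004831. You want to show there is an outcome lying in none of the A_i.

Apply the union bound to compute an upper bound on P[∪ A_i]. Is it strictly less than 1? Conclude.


Union bound: P[∪_{i=1}^{23} A_i] ≤ Σ_i P[A_i] ≤ 23·p = 23·(1/207) = 1/9.
Numerically: 1/9 ≈ 0.111111.
Is 1/9 < 1? YES.
Since P[∪ A_i] ≤ 1/9 < 1, the complement has P[∩ A_i^c] ≥ 1 − 1/9 = 8/9 > 0, so some outcome avoids every A_i.

23·p = 1/9 ≈ 0.111111; existence CERTIFIED by the union bound.


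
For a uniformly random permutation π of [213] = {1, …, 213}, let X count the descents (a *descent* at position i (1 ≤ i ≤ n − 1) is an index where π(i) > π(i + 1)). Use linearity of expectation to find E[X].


Write X = Σ X_I over i = 1, …, 212, with X_I the indicator of one descent.
There are 212 indicators.
For each fixed i, the pair (π(i), π(i+1)) is a uniformly random ordered pair of distinct values from {1, …, 213}; by symmetry P[π(i) > π(i+1)] = 1/2.
By linearity: E[X] = 212 · (1/2) = (213 − 1) · (1/2) = 106 ≈ 106.000.

E[X] = 106 = 106.000.


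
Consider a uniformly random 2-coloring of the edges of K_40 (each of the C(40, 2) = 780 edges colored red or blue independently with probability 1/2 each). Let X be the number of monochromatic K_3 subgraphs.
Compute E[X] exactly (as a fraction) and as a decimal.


Let X = Σ_S X_S over the C(40, 3) = 9880 subsets S of size 3, where X_S = 1 if the K_3 on S is monochromatic.
For a fixed S, the K_3 on S has C(3, 2) = 3 edges. P[all 3 edges red] = (1/2)^3, and likewise for blue, so P[monochromatic] = 2·(1/2)^3 = 2^{1 − 3} = 1/4.
By linearity of expectation: E[X] = C(40, 3) · 2^{1 − 3} = 9880 · 1/4 = 2470.
Numerically: E[X] ≈ 2470.000000.

E[X] = C(40,3)·2^(1−C(3,2)) = 2470 ≈ 2470.000000.


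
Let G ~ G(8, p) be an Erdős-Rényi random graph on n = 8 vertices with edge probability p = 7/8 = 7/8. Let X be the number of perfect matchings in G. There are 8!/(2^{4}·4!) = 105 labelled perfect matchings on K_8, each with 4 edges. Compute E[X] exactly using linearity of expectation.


K_8 has 8!/(2^{4}·4!) = 105 labelled perfect matchings.
For each such perfect matching H, let X_H = 1 if all 4 edges of H are present in G. Then P[X_H = 1] = p^{4} = (7/8)^{4} = 2401/4096.
By linearity of expectation: E[X] = Σ_H E[X_H] = 105 · p^{4} = 105 · 2401/4096 = 252105/4096.
Numerically: E[X] ≈ 61.549.

E[X] = 105 · (7/8)^{4} = 252105/4096 ≈ 61.549.


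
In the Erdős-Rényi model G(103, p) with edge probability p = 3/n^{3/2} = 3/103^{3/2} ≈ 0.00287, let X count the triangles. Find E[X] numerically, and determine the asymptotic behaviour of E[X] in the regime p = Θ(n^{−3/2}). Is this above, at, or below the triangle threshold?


Number of potential triangles: C(103, 3) = 176851.
Each occurs with probability p³ ≈ (0.00287)³ ≈ 2.363721e-08.
By linearity: E[X] = C(103, 3)·p³ ≈ 176851 · 2.363721e-08 ≈ 0.0042.
Since α = 3/2 > 1, p = c/n^{3/2} = o(1/n) is below the triangle threshold p ~ 1/n. Asymptotically E[X] ~ (c³/6)·n^{3(1−α)} = (3³/6)·n^{-1.5} → 0, so by Markov's inequality G has no triangles w.h.p.

E[X] ≈ 0.0042; in regime p = Θ(1/n^{3/2}) E[X] tends to 0 (below the triangle threshold p ~ 1/n).


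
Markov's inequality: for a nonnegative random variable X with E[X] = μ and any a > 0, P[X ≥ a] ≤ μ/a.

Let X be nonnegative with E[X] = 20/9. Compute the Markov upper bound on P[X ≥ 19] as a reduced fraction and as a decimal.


μ = E[X] = 20/9, a = 19.
Markov: P[X ≥ 19] ≤ μ/a = (20/9)/19 = 20/171.
Numerically: ≈ 0.1170.
(Since a = 19 > μ = 2.2222, the bound 20/171 is < 1 and informative.)

P[X ≥ 19] ≤ 20/171 ≈ 0.1170.


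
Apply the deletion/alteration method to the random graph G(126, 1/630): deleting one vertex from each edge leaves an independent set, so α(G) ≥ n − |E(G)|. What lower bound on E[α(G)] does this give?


E[|E(G)|] = C(126, 2)·p = 7875 · (1/630) = 25/2.
E[α(G)] ≥ n − E[|E(G)|] = 126 − 25/2 = 227/2.
Numerically: ≈ 113.50000.
(This is only a lower bound; the true E[α(G)] may be larger.)

E[α(G)] ≥ 227/2 ≈ 113.50000.


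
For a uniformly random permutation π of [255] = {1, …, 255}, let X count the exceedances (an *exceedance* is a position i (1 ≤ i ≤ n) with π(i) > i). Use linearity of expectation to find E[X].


Write X = Σ_{i=1}^{255} X_i, where X_i = 1_{π(i) > i}.
For each fixed i, π(i) is uniform over {1, …, 255} (marginal of a uniform permutation), so P[π(i) > i] = (n − i)/n. Summing: Σ_{i=1}^{255} (n − i)/n = (0 + 1 + … + 254)/255 = 255(255 − 1)/(2·255) = (255 − 1)/2.
Hence E[X] = Σ_{i=1}^{255} (255 − i)/255 = 127 ≈ 127.0000.

E[X] = 127 = 127.0000.


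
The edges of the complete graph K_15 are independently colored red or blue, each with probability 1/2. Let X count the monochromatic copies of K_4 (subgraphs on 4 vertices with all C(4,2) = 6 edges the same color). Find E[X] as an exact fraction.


Let X = Σ_S X_S over the C(15, 4) = 1365 subsets S of size 4, where X_S = 1 if the K_4 on S is monochromatic.
For a fixed S, the K_4 on S has C(4, 2) = 6 edges. P[all 6 edges red] = (1/2)^6, and likewise for blue, so P[monochromatic] = 2·(1/2)^6 = 2^{1 − 6} = 1/32.
By linearity of expectation: E[X] = C(15, 4) · 2^{1 − 6} = 1365 · 1/32 = 1365/32.
Numerically: E[X] ≈ 42.65625.

E[X] = C(15,4)·2^(1−C(4,2)) = 1365/32 ≈ 42.65625.


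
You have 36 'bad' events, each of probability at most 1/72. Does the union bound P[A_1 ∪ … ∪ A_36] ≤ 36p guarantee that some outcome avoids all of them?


Union bound: P[∪_{i=1}^{36} A_i] ≤ Σ_i P[A_i] ≤ 36·p = 36·(1/72) = 1/2.
Numerically: 1/2 ≈ 0.50000.
Is 1/2 < 1? YES.
Since P[∪ A_i] ≤ 1/2 < 1, the complement has P[∩ A_i^c] ≥ 1 − 1/2 = 1/2 > 0, so some outcome avoids every A_i.

36·p = 1/2 ≈ 0.50000; existence CERTIFIED by the union bound.


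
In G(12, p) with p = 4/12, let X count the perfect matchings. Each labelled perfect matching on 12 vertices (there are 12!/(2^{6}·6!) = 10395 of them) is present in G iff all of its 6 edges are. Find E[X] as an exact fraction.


K_12 has 12!/(2^{6}·6!) = 10395 labelled perfect matchings.
For each such perfect matching H, let X_H = 1 if all 6 edges of H are present in G. Then P[X_H = 1] = p^{6} = (1/3)^{6} = 1/729.
By linearity: E[X] = Σ_H E[X_H] = 10395 · p^{6} = 10395 · 1/729 = 385/27.
Numerically: E[X] ≈ 14.26.

E[X] = 10395 · (1/3)^{6} = 385/27 ≈ 14.26.


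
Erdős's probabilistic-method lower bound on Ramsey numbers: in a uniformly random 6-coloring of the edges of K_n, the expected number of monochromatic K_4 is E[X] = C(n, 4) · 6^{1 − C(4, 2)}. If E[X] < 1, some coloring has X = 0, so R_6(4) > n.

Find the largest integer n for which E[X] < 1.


We need C(n, 4) · 6^{1 − 6} < 1, i.e. C(n, 4) < 6^{6 − 1} = 7776.
Check values of n near the boundary:
  n = 17: C(17, 4) = 2380; 2380 < 7776? YES
  n = 18: C(18, 4) = 3060; 3060 < 7776? YES
  n = 19: C(19, 4) = 3876; 3876 < 7776? YES
  n = 20: C(20, 4) = 4845; 4845 < 7776? YES
  n = 21: C(21, 4) = 5985; 5985 < 7776? YES
  n = 22: C(22, 4) = 7315; 7315 < 7776? YES
  n = 23: C(23, 4) = 8855; 8855 < 7776? NO
The largest n with C(n, 4) < 7776 is n = 22 (where E[X] = 7315/7776 ≈ 0.9407150). Hence R_6(4) > 22, i.e. R_6(4) ≥ 23.

Largest n = 22; hence R_6(4) > 22.


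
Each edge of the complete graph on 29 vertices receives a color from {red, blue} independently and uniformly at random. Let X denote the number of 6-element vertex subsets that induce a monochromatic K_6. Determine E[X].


Let X = Σ_S X_S over the C(29, 6) = 475020 subsets S of size 6, where X_S = 1 if the K_6 on S is monochromatic.
For a fixed S, the K_6 on S has C(6, 2) = 15 edges. P[all 15 edges red] = (1/2)^15, and likewise for blue, so P[monochromatic] = 2·(1/2)^15 = 2^{1 − 15} = 1/16384.
By linearity: E[X] = C(29, 6) · 2^{1 − 15} = 475020 · 1/16384 = 118755/4096.
Numerically: E[X] ≈ 28.99292.

E[X] = C(29,6)·2^(1−C(6,2)) = 118755/4096 ≈ 28.99292.


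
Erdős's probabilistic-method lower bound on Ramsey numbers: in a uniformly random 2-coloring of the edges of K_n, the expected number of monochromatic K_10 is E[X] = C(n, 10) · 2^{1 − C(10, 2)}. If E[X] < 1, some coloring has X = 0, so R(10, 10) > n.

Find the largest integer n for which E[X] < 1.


We need C(n, 10) · 2^{1 − 45} < 1, i.e. C(n, 10) < 2^{45 − 1} = 17592186044416.
Check values of n near the boundary:
  n = 99: C(99, 10) = 15579278510796; 15579278510796 < 17592186044416? YES
  n = 100: C(100, 10) = 17310309456440; 17310309456440 < 17592186044416? YES
  n = 101: C(101, 10) = 19212541264840; 19212541264840 < 17592186044416? NO
The largest n with C(n, 10) < 17592186044416 is n = 100 (where E[X] = 2163788682055/2199023255552 ≈ 0.983977). Hence R(10, 10) > 100, i.e. R(10, 10) ≥ 101.

Largest n = 100; hence R(10, 10) > 100.


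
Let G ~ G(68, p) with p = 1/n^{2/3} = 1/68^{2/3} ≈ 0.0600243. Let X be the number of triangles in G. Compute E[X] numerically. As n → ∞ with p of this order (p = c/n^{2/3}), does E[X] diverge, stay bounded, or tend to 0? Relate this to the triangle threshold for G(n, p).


Number of potential triangles: C(68, 3) = 50116.
Each occurs with probability p³ ≈ (0.0600243)³ ≈ 2.16262976e-04.
By linearity: E[X] = C(68, 3)·p³ ≈ 50116 · 2.16262976e-04 ≈ 10.838235.
Since α = 2/3 < 1, p = c/n^{2/3} ≫ 1/n is above the triangle threshold p ~ 1/n. Asymptotically E[X] ~ (c³/6)·n^{3(1−α)} = (1³/6)·n^{1} → ∞; triangles are abundant w.h.p.

E[X] ≈ 10.838235; in regime p = Θ(1/n^{2/3}) E[X] diverges (above the triangle threshold p ~ 1/n).


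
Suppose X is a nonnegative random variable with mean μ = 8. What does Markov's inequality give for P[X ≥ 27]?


μ = E[X] = 8, a = 27.
Markov: P[X ≥ 27] ≤ μ/a = (8)/27 = 8/27.
Numerically: ≈ 0.296296.
(Since a = 27 > μ = 8.000000, the bound 8/27 is < 1 and informative.)

P[X ≥ 27] ≤ 8/27 ≈ 0.296296.


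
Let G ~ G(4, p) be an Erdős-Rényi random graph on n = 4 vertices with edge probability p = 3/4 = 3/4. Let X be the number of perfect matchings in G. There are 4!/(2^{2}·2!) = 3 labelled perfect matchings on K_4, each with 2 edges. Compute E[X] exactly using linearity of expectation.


K_4 has 4!/(2^{2}·2!) = 3 labelled perfect matchings.
For each such perfect matching H, let X_H = 1 if all 2 edges of H are present in G. Then P[X_H = 1] = p^{2} = (3/4)^{2} = 9/16.
Summing the indicators: E[X] = Σ_H E[X_H] = 3 · p^{2} = 3 · 9/16 = 27/16.
Numerically: E[X] ≈ 1.69.

E[X] = 3 · (3/4)^{2} = 27/16 ≈ 1.69.


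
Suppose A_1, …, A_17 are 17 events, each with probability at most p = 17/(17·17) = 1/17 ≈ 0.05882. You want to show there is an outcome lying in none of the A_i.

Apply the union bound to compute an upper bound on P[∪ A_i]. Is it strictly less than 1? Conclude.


Union bound: P[∪_{i=1}^{17} A_i] ≤ Σ_i P[A_i] ≤ 17·p = 17·(1/17) = 1.
Numerically: 1 ≈ 1.00000.
Is 1 < 1? NO.
Since the bound 1 is ≥ 1, the union bound is uninformative here; it does NOT by itself certify existence.

17·p = 1 ≈ 1.00000; existence NOT certified by the union bound.


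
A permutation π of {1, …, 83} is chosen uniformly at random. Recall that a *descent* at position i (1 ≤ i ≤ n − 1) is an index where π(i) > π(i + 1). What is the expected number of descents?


Write X = Σ X_I over i = 1, …, 82, with X_I the indicator of one descent.
There are 82 indicators.
For each fixed i, the pair (π(i), π(i+1)) is a uniformly random ordered pair of distinct values from {1, …, 83}; by symmetry P[π(i) > π(i+1)] = 1/2.
By linearity: E[X] = 82 · (1/2) = (83 − 1) · (1/2) = 41 ≈ 41.0000.

E[X] = 41 = 41.0000.


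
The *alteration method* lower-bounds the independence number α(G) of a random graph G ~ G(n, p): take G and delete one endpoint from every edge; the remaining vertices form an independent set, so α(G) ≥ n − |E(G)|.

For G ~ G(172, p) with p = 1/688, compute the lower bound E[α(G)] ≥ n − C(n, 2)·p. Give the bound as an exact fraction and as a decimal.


E[|E(G)|] = C(172, 2)·p = 14706 · (1/688) = 171/8.
E[α(G)] ≥ n − E[|E(G)|] = 172 − 171/8 = 1205/8.
Numerically: ≈ 150.62500.
(This is only a lower bound; the true E[α(G)] may be larger.)

E[α(G)] ≥ 1205/8 ≈ 150.62500.


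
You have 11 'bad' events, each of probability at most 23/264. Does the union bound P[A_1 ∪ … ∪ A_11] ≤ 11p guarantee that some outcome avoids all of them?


Union bound: P[∪_{i=1}^{11} A_i] ≤ Σ_i P[A_i] ≤ 11·p = 11·(23/264) = 23/24.
Numerically: 23/24 ≈ 0.958.
Is 23/24 < 1? YES.
Since P[∪ A_i] ≤ 23/24 < 1, the complement has P[∩ A_i^c] ≥ 1 − 23/24 = 1/24 > 0, so some outcome avoids every A_i.

11·p = 23/24 ≈ 0.958; existence CERTIFIED by the union bound.


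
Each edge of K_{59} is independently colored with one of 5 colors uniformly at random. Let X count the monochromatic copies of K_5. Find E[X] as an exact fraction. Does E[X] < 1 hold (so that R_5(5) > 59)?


E[X] = C(59, 5) · 5^{1 − 10} = 5006386 · 5^{−9} = 5006386/1953125.
As a reduced fraction: E[X] = 5006386/1953125 ≈ 2.56327.
Is E[X] < 1? NO.
Since E[X] ≥ 1, the first-moment bound is inconclusive at n = 59; it does NOT by itself certify R_5(5) > 59.

E[X] = 5006386/1953125 ≈ 2.56327; E[X] ≥ 1; first-moment method inconclusive here.


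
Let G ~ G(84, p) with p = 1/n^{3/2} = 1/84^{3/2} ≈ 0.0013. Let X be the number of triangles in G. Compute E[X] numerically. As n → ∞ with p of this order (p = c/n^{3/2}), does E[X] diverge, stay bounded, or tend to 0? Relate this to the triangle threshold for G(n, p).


Number of potential triangles: C(84, 3) = 95284.
Each occurs with probability p³ ≈ (0.0013)³ ≈ 2.19151e-09.
By linearity: E[X] = C(84, 3)·p³ ≈ 95284 · 2.19151e-09 ≈ 0.000.
Since α = 3/2 > 1, p = c/n^{3/2} = o(1/n) is below the triangle threshold p ~ 1/n. Asymptotically E[X] ~ (c³/6)·n^{3(1−α)} = (1³/6)·n^{-1.5} → 0, so by Markov's inequality G has no triangles w.h.p.

E[X] ≈ 0.000; in regime p = Θ(1/n^{3/2}) E[X] tends to 0 (below the triangle threshold p ~ 1/n).


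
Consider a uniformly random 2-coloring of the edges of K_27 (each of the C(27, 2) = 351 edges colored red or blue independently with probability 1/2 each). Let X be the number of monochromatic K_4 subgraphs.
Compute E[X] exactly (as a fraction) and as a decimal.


Let X = Σ_S X_S over the C(27, 4) = 17550 subsets S of size 4, where X_S = 1 if the K_4 on S is monochromatic.
For a fixed S, the K_4 on S has C(4, 2) = 6 edges. P[all 6 edges red] = (1/2)^6, and likewise for blue, so P[monochromatic] = 2·(1/2)^6 = 2^{1 − 6} = 1/32.
By linearity: E[X] = C(27, 4) · 2^{1 − 6} = 17550 · 1/32 = 8775/16.
Numerically: E[X] ≈ 548.4375.

E[X] = C(27,4)·2^(1−C(4,2)) = 8775/16 ≈ 548.4375.


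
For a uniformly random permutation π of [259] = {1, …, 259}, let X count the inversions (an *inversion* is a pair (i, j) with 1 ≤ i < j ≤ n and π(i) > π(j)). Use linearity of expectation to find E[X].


Write X = Σ X_I over the C(259, 2) = 33411 pairs i < j, with X_I the indicator of one inversion.
There are 33411 indicators.
For each fixed pair i < j, the values π(i) and π(j) are two distinct elements of {1, …, 259} in uniformly random order; by symmetry P[π(i) > π(j)] = 1/2.
By linearity: E[X] = 33411 · (1/2) = C(259, 2) · (1/2) = 33411/2 = 33411/2 ≈ 16705.5000.

E[X] = 33411/2 = 16705.5000.


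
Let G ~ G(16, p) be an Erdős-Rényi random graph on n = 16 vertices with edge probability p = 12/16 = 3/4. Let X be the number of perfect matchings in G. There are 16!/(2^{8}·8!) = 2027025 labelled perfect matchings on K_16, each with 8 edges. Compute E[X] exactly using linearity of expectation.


K_16 has 16!/(2^{8}·8!) = 2027025 labelled perfect matchings.
For each such perfect matching H, let X_H = 1 if all 8 edges of H are present in G. Then P[X_H = 1] = p^{8} = (3/4)^{8} = 6561/65536.
By linearity of expectation: E[X] = Σ_H E[X_H] = 2027025 · p^{8} = 2027025 · 6561/65536 = 13299311025/65536.
Numerically: E[X] ≈ 2.0293e+05.

E[X] = 2027025 · (3/4)^{8} = 13299311025/65536 ≈ 2.0293e+05.


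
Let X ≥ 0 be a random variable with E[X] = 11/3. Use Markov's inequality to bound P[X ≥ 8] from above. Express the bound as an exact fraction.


μ = E[X] = 11/3, a = 8.
Markov: P[X ≥ 8] ≤ μ/a = (11/3)/8 = 11/24.
Numerically: ≈ 0.45833.
(Since a = 8 > μ = 3.66667, the bound 11/24 is < 1 and informative.)

P[X ≥ 8] ≤ 11/24 ≈ 0.45833.


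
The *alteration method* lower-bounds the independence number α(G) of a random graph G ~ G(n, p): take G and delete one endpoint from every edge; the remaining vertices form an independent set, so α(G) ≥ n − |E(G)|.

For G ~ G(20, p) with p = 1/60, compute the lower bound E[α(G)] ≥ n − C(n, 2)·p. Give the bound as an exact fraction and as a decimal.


E[|E(G)|] = C(20, 2)·p = 190 · (1/60) = 19/6.
E[α(G)] ≥ n − E[|E(G)|] = 20 − 19/6 = 101/6.
Numerically: ≈ 16.833333.
(This is only a lower bound; the true E[α(G)] may be larger.)

E[α(G)] ≥ 101/6 ≈ 16.833333.


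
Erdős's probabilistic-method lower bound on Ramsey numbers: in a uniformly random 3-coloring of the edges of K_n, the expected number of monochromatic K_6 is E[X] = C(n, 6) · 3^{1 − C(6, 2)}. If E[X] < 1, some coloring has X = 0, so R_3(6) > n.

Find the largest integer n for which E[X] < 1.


We need C(n, 6) · 3^{1 − 15} < 1, i.e. C(n, 6) < 3^{15 − 1} = 4782969.
Check values of n near the boundary:
  n = 37: C(37, 6) = 2324784; 2324784 < 4782969? YES
  n = 38: C(38, 6) = 2760681; 2760681 < 4782969? YES
  n = 39: C(39, 6) = 3262623; 3262623 < 4782969? YES
  n = 40: C(40, 6) = 3838380; 3838380 < 4782969? YES
  n = 41: C(41, 6) = 4496388; 4496388 < 4782969? YES
  n = 42: C(42, 6) = 5245786; 5245786 < 4782969? NO
  n = 43: C(43, 6) = 6096454; 6096454 < 4782969? NO
The largest n with C(n, 6) < 4782969 is n = 41 (where E[X] = 1498796/1594323 ≈ 0.940). Hence R_3(6) > 41, i.e. R_3(6) ≥ 42.

Largest n = 41; hence R_3(6) > 41.
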